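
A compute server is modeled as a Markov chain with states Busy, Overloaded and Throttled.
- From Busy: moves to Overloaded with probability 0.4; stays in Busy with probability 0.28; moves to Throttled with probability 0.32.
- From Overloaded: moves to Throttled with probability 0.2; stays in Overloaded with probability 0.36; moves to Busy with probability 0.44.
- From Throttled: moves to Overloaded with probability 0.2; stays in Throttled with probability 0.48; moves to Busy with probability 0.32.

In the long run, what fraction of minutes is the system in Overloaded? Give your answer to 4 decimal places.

Let the stationary distribution be π with π = πP and π_1 + π_2 + π_3 = 1.
π_1 = 0.28·π_1 + 0.44·π_2 + 0.32·π_3
π_2 = 0.4·π_1 + 0.36·π_2 + 0.2·π_3
Solving with the normalization constraint gives π = (0.3446, 0.3202, 0.3352).
So the stationary probability of Overloaded is 0.3202.

0.3202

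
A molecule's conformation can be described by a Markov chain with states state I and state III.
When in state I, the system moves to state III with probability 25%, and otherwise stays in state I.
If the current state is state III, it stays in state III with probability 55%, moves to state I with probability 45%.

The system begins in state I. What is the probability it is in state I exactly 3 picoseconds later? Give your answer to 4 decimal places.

0.6525

Propagate the distribution vector 3 picoseconds from state I.
After 0 picoseconds: (1.0000, 0.0000)
After 1 picosecond: (0.7500, 0.2500)
After 2 picoseconds: (0.6750, 0.3250)
After 3 picoseconds: (0.6525, 0.3475)
P(in state I after 3 picoseconds) = 0.6525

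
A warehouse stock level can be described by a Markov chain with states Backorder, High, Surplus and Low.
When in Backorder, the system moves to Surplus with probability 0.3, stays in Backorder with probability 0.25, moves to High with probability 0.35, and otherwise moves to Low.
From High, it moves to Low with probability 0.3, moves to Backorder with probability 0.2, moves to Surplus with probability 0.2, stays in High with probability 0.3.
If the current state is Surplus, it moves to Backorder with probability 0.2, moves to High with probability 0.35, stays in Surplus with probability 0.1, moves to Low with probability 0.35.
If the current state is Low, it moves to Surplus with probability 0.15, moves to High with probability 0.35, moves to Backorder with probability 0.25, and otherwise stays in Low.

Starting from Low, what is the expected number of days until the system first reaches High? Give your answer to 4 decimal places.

Let t(s) be the expected number of days to first reach High from state s, with t(High) = 0. Conditioning on the first day:
t(Backorder) = 1 + 0.25·t(Backorder) + 0.3·t(Surplus) + 0.1·t(Low)
t(Surplus) = 1 + 0.2·t(Backorder) + 0.1·t(Surplus) + 0.35·t(Low)
t(Low) = 1 + 0.25·t(Backorder) + 0.15·t(Surplus) + 0.25·t(Low)
Solving: t(Backorder) = 2.8571, t(Surplus) = 2.8571, t(Low) = 2.8571.
Expected days from Low to High: 2.8571.

2.8571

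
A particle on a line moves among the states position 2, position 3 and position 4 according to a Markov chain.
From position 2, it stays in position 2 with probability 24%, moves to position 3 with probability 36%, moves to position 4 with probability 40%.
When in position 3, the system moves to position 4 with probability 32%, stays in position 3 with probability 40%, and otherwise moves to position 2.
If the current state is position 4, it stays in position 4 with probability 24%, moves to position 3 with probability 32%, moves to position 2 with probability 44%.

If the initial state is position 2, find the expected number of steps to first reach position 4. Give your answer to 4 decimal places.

2.7027

Let t(s) be the expected number of steps to first reach position 4 from state s, with t(position 4) = 0. Conditioning on the first step:
t(position 2) = 1 + 0.24·t(position 2) + 0.36·t(position 3)
t(position 3) = 1 + 0.28·t(position 2) + 0.4·t(position 3)
Solving: t(position 2) = 2.7027, t(position 3) = 2.9279.
Expected steps from position 2 to position 4: 2.7027.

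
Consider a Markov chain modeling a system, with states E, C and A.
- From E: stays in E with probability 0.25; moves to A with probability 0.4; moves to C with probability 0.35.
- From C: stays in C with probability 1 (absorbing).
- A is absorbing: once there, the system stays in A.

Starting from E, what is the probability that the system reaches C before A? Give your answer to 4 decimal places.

Let h(s) be the probability of absorption at C starting from transient state s. Then h(C) = 1 and h(A) = 0. By first-step analysis:
h(E) = 0.25·h(E) + 0.35·1 + 0.4·0
Solving: h(E) = 0.4667.
Starting from E, the probability is 0.4667.

0.4667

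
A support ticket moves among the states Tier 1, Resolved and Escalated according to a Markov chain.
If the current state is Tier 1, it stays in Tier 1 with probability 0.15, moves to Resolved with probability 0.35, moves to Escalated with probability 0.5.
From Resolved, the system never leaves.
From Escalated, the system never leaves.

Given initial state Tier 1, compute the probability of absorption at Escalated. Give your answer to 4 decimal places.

Let h(s) be the probability of absorption at Escalated starting from transient state s. Then h(Escalated) = 1 and h(Resolved) = 0. By first-step analysis:
h(Tier 1) = 0.15·h(Tier 1) + 0.35·0 + 0.5·1
Solving: h(Tier 1) = 0.5882.
Starting from Tier 1, the probability is 0.5882.

0.5882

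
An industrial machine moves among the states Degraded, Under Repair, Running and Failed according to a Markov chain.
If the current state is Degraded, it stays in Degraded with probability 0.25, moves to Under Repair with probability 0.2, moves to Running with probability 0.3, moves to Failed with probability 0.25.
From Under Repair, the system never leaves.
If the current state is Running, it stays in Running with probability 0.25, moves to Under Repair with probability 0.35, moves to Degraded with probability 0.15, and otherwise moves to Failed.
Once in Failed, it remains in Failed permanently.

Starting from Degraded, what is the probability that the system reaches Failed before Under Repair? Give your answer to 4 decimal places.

0.5072

Let h(s) be the probability of absorption at Failed starting from transient state s. Then h(Failed) = 1 and h(Under Repair) = 0. By first-step analysis:
h(Degraded) = 0.25·h(Degraded) + 0.2·0 + 0.3·h(Running) + 0.25·1
h(Running) = 0.15·h(Degraded) + 0.35·0 + 0.25·h(Running) + 0.25·1
Solving: h(Degraded) = 0.5072, h(Running) = 0.4348.
Starting from Degraded, the probability is 0.5072.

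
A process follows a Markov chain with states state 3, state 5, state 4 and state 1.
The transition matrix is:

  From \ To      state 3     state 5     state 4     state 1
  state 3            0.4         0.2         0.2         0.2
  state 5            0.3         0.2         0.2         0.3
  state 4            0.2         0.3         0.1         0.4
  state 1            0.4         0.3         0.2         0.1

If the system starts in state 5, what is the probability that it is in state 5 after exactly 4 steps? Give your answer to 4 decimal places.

Propagate the distribution vector 4 steps from state 5.
After 0 steps: (0.0000, 1.0000, 0.0000, 0.0000)
After 1 step: (0.3000, 0.2000, 0.2000, 0.3000)
After 2 steps: (0.3400, 0.2500, 0.1800, 0.2300)
After 3 steps: (0.3390, 0.2410, 0.1820, 0.2380)
After 4 steps: (0.3395, 0.2420, 0.1818, 0.2367)
P(in state 5 after 4 steps) = 0.2420

0.2420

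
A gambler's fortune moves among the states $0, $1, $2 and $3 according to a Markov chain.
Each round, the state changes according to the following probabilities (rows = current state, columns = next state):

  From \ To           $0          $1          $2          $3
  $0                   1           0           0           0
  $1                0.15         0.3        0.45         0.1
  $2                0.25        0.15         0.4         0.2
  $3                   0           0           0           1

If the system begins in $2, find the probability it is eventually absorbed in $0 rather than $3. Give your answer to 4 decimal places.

0.5603

Let h(s) be the probability of absorption at $0 starting from transient state s. Then h($0) = 1 and h($3) = 0. By first-step analysis:
h($1) = 0.15·1 + 0.3·h($1) + 0.45·h($2) + 0.1·0
h($2) = 0.25·1 + 0.15·h($1) + 0.4·h($2) + 0.2·0
Solving: h($1) = 0.5745, h($2) = 0.5603.
Starting from $2, the probability is 0.5603.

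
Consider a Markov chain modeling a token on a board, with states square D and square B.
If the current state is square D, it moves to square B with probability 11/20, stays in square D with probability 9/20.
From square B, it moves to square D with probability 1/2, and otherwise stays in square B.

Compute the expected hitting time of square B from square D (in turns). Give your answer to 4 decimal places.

1.8182

Let t(s) be the expected number of turns to first reach square B from state s, with t(square B) = 0. Conditioning on the first turn:
t(square D) = 1 + 0.45·t(square D)
Solving: t(square D) = 1.8182.
Expected turns from square D to square B: 1.8182.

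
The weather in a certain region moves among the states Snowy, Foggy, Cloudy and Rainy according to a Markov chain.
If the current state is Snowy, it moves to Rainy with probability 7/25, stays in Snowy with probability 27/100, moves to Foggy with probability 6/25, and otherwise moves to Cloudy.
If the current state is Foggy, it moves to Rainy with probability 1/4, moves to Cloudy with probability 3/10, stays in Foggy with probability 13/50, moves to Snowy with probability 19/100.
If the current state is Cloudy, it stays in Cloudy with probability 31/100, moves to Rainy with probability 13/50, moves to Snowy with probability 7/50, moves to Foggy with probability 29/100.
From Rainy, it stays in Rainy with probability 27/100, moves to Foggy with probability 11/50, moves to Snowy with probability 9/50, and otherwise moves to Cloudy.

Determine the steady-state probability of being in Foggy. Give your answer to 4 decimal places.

Let the stationary distribution be π with π = πP and π_1 + π_2 + π_3 + π_4 = 1.
π_1 = 0.27·π_1 + 0.19·π_2 + 0.14·π_3 + 0.18·π_4
π_2 = 0.24·π_1 + 0.26·π_2 + 0.29·π_3 + 0.22·π_4
π_3 = 0.21·π_1 + 0.3·π_2 + 0.31·π_3 + 0.33·π_4
Solving with the normalization constraint gives π = (0.1877, 0.2545, 0.2940, 0.2638).
So the stationary probability of Foggy is 0.2545.

0.2545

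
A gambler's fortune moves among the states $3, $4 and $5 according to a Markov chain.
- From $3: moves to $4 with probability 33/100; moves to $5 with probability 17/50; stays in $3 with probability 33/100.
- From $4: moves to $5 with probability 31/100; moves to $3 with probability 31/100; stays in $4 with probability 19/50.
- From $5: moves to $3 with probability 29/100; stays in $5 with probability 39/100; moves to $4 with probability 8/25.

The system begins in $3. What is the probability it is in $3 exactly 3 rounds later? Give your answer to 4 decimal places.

0.3093

Propagate the distribution vector 3 rounds from $3.
After 0 rounds: (1.0000, 0.0000, 0.0000)
After 1 round: (0.3300, 0.3300, 0.3400)
After 2 rounds: (0.3098, 0.3431, 0.3471)
After 3 rounds: (0.3093, 0.3437, 0.3471)
P(in $3 after 3 rounds) = 0.3093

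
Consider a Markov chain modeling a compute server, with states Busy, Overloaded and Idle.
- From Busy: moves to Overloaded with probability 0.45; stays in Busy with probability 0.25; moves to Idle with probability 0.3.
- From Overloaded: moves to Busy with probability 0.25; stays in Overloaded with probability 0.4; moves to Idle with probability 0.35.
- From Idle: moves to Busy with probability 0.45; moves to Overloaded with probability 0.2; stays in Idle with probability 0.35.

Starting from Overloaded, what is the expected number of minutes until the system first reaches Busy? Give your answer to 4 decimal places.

Let t(s) be the expected number of minutes to first reach Busy from state s, with t(Busy) = 0. Conditioning on the first minute:
t(Overloaded) = 1 + 0.4·t(Overloaded) + 0.35·t(Idle)
t(Idle) = 1 + 0.2·t(Overloaded) + 0.35·t(Idle)
Solving: t(Overloaded) = 3.1250, t(Idle) = 2.5000.
Expected minutes from Overloaded to Busy: 3.1250.

3.1250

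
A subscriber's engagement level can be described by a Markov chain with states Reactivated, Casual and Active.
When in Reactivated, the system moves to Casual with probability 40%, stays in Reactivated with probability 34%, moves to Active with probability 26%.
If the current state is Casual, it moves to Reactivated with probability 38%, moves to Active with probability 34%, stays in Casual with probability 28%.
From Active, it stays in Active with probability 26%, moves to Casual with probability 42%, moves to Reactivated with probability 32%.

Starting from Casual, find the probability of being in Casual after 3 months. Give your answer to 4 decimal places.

0.3609

Propagate the distribution vector 3 months from Casual.
After 0 months: (0.0000, 1.0000, 0.0000)
After 1 month: (0.3800, 0.2800, 0.3400)
After 2 months: (0.3444, 0.3732, 0.2824)
After 3 months: (0.3493, 0.3609, 0.2899)
P(in Casual after 3 months) = 0.3609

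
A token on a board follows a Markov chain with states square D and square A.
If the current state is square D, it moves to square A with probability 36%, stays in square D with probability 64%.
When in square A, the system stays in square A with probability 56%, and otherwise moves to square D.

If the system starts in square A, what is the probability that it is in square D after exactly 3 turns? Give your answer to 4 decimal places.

Propagate the distribution vector 3 turns from square A.
After 0 turns: (0.0000, 1.0000)
After 1 turn: (0.4400, 0.5600)
After 2 turns: (0.5280, 0.4720)
After 3 turns: (0.5456, 0.4544)
P(in square D after 3 turns) = 0.5456

0.5456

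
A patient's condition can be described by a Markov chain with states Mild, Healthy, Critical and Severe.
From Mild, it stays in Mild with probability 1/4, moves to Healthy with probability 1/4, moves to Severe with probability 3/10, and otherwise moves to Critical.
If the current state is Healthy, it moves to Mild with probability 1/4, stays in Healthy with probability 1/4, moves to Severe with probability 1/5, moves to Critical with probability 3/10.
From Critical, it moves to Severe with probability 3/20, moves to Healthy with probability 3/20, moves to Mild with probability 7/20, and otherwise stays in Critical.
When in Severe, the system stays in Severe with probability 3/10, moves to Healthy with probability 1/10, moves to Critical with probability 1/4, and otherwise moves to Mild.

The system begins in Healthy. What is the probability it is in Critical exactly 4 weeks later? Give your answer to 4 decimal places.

0.2716

Propagate the distribution vector 4 weeks from Healthy.
After 0 weeks: (0.0000, 1.0000, 0.0000, 0.0000)
After 1 week: (0.2500, 0.2500, 0.3000, 0.2000)
After 2 weeks: (0.3000, 0.1900, 0.2800, 0.2300)
After 3 weeks: (0.3010, 0.1875, 0.2725, 0.2390)
After 4 weeks: (0.3012, 0.1869, 0.2716, 0.2404)
P(in Critical after 4 weeks) = 0.2716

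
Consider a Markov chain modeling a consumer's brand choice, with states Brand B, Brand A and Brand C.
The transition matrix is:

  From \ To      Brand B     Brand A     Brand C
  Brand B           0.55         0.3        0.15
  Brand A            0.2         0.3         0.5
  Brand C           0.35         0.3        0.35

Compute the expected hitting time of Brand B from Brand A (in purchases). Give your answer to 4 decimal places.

3.7705

Let t(s) be the expected number of purchases to first reach Brand B from state s, with t(Brand B) = 0. Conditioning on the first purchase:
t(Brand A) = 1 + 0.3·t(Brand A) + 0.5·t(Brand C)
t(Brand C) = 1 + 0.3·t(Brand A) + 0.35·t(Brand C)
Solving: t(Brand A) = 3.7705, t(Brand C) = 3.2787.
Expected purchases from Brand A to Brand B: 3.7705.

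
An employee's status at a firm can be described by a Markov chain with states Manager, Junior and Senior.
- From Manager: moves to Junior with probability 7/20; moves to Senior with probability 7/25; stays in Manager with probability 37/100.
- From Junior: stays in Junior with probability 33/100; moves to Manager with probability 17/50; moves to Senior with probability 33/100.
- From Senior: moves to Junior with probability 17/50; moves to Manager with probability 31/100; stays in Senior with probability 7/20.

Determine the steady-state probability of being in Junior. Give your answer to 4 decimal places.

0.3400

Let the stationary distribution be π with π = πP and π_1 + π_2 + π_3 = 1.
π_1 = 0.37·π_1 + 0.34·π_2 + 0.31·π_3
π_2 = 0.35·π_1 + 0.33·π_2 + 0.34·π_3
Solving with the normalization constraint gives π = (0.3406, 0.3400, 0.3194).
So the stationary probability of Junior is 0.3400.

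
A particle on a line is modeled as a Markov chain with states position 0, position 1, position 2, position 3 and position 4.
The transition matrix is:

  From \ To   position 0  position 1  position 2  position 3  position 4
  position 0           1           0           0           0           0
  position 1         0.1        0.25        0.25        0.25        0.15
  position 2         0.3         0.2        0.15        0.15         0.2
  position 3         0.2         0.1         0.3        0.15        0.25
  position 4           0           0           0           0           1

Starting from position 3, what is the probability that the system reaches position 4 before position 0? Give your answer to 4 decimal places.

0.5137

Let h(s) be the probability of absorption at position 4 starting from transient state s. Then h(position 4) = 1 and h(position 0) = 0. By first-step analysis:
h(position 1) = 0.1·0 + 0.25·h(position 1) + 0.25·h(position 2) + 0.25·h(position 3) + 0.15·1
h(position 2) = 0.3·0 + 0.2·h(position 1) + 0.15·h(position 2) + 0.15·h(position 3) + 0.2·1
h(position 3) = 0.2·0 + 0.1·h(position 1) + 0.3·h(position 2) + 0.15·h(position 3) + 0.25·1
Solving: h(position 1) = 0.5207, h(position 2) = 0.4485, h(position 3) = 0.5137.
Starting from position 3, the probability is 0.5137.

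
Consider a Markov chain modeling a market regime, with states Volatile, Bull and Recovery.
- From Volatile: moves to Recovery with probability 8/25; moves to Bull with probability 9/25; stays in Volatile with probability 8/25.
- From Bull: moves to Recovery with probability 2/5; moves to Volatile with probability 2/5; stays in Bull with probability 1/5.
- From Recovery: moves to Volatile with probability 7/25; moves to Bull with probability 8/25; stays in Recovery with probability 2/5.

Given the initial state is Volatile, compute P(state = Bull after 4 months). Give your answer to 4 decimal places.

Propagate the distribution vector 4 months from Volatile.
After 0 months: (1.0000, 0.0000, 0.0000)
After 1 month: (0.3200, 0.3600, 0.3200)
After 2 months: (0.3360, 0.2896, 0.3744)
After 3 months: (0.3282, 0.2987, 0.3731)
After 4 months: (0.3290, 0.2973, 0.3737)
P(in Bull after 4 months) = 0.2973

0.2973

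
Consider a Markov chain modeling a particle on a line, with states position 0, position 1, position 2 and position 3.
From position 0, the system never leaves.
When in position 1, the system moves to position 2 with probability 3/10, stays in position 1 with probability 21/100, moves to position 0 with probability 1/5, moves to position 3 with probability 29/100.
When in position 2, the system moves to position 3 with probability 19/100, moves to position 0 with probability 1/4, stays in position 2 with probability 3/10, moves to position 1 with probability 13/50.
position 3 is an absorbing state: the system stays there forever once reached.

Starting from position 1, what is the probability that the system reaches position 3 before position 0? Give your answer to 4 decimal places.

Let h(s) be the probability of absorption at position 3 starting from transient state s. Then h(position 3) = 1 and h(position 0) = 0. By first-step analysis:
h(position 1) = 0.2·0 + 0.21·h(position 1) + 0.3·h(position 2) + 0.29·1
h(position 2) = 0.25·0 + 0.26·h(position 1) + 0.3·h(position 2) + 0.19·1
Solving: h(position 1) = 0.5474, h(position 2) = 0.4747.
Starting from position 1, the probability is 0.5474.

0.5474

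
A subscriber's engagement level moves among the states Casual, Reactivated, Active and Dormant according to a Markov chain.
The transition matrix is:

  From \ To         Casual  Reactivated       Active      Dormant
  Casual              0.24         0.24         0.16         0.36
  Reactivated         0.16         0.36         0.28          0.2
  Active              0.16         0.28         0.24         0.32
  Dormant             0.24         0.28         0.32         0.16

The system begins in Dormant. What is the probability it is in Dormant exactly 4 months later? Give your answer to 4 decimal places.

Propagate the distribution vector 4 months from Dormant.
After 0 months: (0.0000, 0.0000, 0.0000, 1.0000)
After 1 month: (0.2400, 0.2800, 0.3200, 0.1600)
After 2 months: (0.1920, 0.2928, 0.2448, 0.2704)
After 3 months: (0.1970, 0.2957, 0.2580, 0.2493)
After 4 months: (0.1957, 0.2958, 0.2560, 0.2525)
P(in Dormant after 4 months) = 0.2525

0.2525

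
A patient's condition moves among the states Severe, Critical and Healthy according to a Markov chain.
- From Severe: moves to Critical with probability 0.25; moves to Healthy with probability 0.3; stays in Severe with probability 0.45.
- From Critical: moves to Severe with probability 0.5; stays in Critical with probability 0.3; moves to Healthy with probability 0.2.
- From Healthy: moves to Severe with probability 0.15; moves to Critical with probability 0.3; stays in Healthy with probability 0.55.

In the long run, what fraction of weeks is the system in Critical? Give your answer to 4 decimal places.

0.2822

Let the stationary distribution be π with π = πP and π_1 + π_2 + π_3 = 1.
π_1 = 0.45·π_1 + 0.5·π_2 + 0.15·π_3
π_2 = 0.25·π_1 + 0.3·π_2 + 0.3·π_3
Solving with the normalization constraint gives π = (0.3554, 0.2822, 0.3624).
So the stationary probability of Critical is 0.2822.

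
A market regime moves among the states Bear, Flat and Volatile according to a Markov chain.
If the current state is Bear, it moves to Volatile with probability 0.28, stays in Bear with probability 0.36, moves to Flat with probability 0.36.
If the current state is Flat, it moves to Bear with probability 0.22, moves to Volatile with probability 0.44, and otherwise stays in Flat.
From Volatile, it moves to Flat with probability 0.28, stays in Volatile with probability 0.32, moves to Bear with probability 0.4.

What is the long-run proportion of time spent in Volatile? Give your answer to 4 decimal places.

Let the stationary distribution be π with π = πP and π_1 + π_2 + π_3 = 1.
π_1 = 0.36·π_1 + 0.22·π_2 + 0.4·π_3
π_2 = 0.36·π_1 + 0.34·π_2 + 0.28·π_3
Solving with the normalization constraint gives π = (0.3282, 0.3258, 0.3460).
So the stationary probability of Volatile is 0.3460.

0.3460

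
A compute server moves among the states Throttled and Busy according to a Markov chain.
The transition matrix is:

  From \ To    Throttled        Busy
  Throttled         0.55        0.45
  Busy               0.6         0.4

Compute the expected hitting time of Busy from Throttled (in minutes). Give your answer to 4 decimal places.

2.2222

Let t(s) be the expected number of minutes to first reach Busy from state s, with t(Busy) = 0. Conditioning on the first minute:
t(Throttled) = 1 + 0.55·t(Throttled)
Solving: t(Throttled) = 2.2222.
Expected minutes from Throttled to Busy: 2.2222.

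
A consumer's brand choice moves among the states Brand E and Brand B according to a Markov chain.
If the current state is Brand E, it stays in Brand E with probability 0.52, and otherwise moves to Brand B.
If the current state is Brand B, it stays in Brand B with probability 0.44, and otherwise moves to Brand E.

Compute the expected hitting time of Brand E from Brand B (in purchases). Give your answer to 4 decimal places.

1.7857

Let t(s) be the expected number of purchases to first reach Brand E from state s, with t(Brand E) = 0. Conditioning on the first purchase:
t(Brand B) = 1 + 0.44·t(Brand B)
Solving: t(Brand B) = 1.7857.
Expected purchases from Brand B to Brand E: 1.7857.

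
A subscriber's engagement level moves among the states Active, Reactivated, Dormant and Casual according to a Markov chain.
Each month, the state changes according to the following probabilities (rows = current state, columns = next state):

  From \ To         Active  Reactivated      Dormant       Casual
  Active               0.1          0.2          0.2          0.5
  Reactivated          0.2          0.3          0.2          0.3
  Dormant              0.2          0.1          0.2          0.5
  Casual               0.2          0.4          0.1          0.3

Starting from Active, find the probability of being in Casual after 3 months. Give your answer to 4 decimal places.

0.3680

Propagate the distribution vector 3 months from Active.
After 0 months: (1.0000, 0.0000, 0.0000, 0.0000)
After 1 month: (0.1000, 0.2000, 0.2000, 0.5000)
After 2 months: (0.1900, 0.3000, 0.1500, 0.3600)
After 3 months: (0.1810, 0.2870, 0.1640, 0.3680)
P(in Casual after 3 months) = 0.3680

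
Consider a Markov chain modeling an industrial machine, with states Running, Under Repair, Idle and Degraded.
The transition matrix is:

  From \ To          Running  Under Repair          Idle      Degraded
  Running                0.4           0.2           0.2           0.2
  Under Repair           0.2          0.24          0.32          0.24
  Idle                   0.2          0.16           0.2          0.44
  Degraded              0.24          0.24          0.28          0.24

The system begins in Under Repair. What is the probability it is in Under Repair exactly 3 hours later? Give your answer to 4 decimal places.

Propagate the distribution vector 3 hours from Under Repair.
After 0 hours: (0.0000, 1.0000, 0.0000, 0.0000)
After 1 hour: (0.2000, 0.2400, 0.3200, 0.2400)
After 2 hours: (0.2496, 0.2064, 0.2480, 0.2960)
After 3 hours: (0.2618, 0.2102, 0.2484, 0.2796)
P(in Under Repair after 3 hours) = 0.2102

0.2102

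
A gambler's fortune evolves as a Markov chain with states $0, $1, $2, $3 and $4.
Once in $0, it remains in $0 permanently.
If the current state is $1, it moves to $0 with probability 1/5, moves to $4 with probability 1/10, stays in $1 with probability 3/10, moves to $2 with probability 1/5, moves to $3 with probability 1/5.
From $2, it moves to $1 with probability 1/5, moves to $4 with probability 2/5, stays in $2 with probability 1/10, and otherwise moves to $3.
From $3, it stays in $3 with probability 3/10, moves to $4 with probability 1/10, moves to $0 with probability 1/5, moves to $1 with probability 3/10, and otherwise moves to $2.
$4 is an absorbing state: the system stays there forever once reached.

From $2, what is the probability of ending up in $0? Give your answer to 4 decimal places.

0.3038

Let h(s) be the probability of absorption at $0 starting from transient state s. Then h($0) = 1 and h($4) = 0. By first-step analysis:
h($1) = 0.2·1 + 0.3·h($1) + 0.2·h($2) + 0.2·h($3) + 0.1·0
h($2) = 0.2·h($1) + 0.1·h($2) + 0.3·h($3) + 0.4·0
h($3) = 0.2·1 + 0.3·h($1) + 0.1·h($2) + 0.3·h($3) + 0.1·0
Solving: h($1) = 0.5316, h($2) = 0.3038, h($3) = 0.5570.
Starting from $2, the probability is 0.3038.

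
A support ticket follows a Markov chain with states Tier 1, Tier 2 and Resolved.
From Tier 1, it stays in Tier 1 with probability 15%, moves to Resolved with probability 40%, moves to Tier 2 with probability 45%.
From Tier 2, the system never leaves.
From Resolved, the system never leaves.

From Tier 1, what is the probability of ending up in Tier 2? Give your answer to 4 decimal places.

Let h(s) be the probability of absorption at Tier 2 starting from transient state s. Then h(Tier 2) = 1 and h(Resolved) = 0. By first-step analysis:
h(Tier 1) = 0.15·h(Tier 1) + 0.45·1 + 0.4·0
Solving: h(Tier 1) = 0.5294.
Starting from Tier 1, the probability is 0.5294.

0.5294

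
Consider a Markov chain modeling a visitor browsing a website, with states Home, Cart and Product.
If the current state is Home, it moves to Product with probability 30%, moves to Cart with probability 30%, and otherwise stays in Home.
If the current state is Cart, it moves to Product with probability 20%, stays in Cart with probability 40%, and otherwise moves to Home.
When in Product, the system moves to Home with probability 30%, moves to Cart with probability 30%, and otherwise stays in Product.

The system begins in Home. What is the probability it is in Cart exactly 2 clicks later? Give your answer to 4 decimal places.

0.3300

Sum over the intermediate state after 1 click:
P = P(Home→Home)·P(Home→Cart) + P(Home→Cart)·P(Cart→Cart) + P(Home→Product)·P(Product→Cart)
  = 0.4×0.3 + 0.3×0.4 + 0.3×0.3
  = 0.1200 + 0.1200 + 0.0900 = 0.3300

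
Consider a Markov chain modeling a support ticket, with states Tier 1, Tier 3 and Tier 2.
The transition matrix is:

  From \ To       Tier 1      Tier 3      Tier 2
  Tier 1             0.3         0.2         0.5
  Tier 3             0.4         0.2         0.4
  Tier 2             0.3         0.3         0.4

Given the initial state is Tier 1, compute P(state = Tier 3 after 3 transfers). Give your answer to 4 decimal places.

0.2430

Propagate the distribution vector 3 transfers from Tier 1.
After 0 transfers: (1.0000, 0.0000, 0.0000)
After 1 transfer: (0.3000, 0.2000, 0.5000)
After 2 transfers: (0.3200, 0.2500, 0.4300)
After 3 transfers: (0.3250, 0.2430, 0.4320)
P(in Tier 3 after 3 transfers) = 0.2430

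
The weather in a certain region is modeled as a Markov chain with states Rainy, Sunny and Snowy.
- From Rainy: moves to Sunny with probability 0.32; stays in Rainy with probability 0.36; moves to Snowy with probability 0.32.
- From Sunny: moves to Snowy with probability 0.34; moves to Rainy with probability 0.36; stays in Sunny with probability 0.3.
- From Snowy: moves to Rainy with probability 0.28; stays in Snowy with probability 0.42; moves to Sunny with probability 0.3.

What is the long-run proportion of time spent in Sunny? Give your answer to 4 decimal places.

0.3066

Let the stationary distribution be π with π = πP and π_1 + π_2 + π_3 = 1.
π_1 = 0.36·π_1 + 0.36·π_2 + 0.28·π_3
π_2 = 0.32·π_1 + 0.3·π_2 + 0.3·π_3
Solving with the normalization constraint gives π = (0.3310, 0.3066, 0.3624).
So the stationary probability of Sunny is 0.3066.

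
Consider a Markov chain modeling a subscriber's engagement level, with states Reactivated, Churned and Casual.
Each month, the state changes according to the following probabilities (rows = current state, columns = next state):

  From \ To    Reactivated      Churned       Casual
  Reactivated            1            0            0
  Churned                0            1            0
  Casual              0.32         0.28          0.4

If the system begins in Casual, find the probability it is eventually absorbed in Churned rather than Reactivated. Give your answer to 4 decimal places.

0.4667

Let h(s) be the probability of absorption at Churned starting from transient state s. Then h(Churned) = 1 and h(Reactivated) = 0. By first-step analysis:
h(Casual) = 0.32·0 + 0.28·1 + 0.4·h(Casual)
Solving: h(Casual) = 0.4667.
Starting from Casual, the probability is 0.4667.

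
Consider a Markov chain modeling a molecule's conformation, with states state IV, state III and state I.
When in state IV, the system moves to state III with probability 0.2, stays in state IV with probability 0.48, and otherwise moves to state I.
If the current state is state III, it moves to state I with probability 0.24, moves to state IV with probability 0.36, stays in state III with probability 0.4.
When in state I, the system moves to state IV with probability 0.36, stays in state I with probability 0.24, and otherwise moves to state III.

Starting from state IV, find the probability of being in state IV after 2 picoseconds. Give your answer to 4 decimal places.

0.4176

Sum over the intermediate state after 1 picosecond:
P = P(state IV→state IV)·P(state IV→state IV) + P(state IV→state III)·P(state III→state IV) + P(state IV→state I)·P(state I→state IV)
  = 0.48×0.48 + 0.2×0.36 + 0.32×0.36
  = 0.2304 + 0.0720 + 0.1152 = 0.4176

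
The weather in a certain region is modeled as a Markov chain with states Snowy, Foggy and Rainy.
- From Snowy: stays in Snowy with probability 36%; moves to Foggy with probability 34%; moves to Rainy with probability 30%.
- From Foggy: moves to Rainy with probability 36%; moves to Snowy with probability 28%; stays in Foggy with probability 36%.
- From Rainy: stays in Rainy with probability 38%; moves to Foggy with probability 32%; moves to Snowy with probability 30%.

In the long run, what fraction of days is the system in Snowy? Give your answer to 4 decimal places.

Let the stationary distribution be π with π = πP and π_1 + π_2 + π_3 = 1.
π_1 = 0.36·π_1 + 0.28·π_2 + 0.3·π_3
π_2 = 0.34·π_1 + 0.36·π_2 + 0.32·π_3
Solving with the normalization constraint gives π = (0.3119, 0.3398, 0.3482).
So the stationary probability of Snowy is 0.3119.

0.3119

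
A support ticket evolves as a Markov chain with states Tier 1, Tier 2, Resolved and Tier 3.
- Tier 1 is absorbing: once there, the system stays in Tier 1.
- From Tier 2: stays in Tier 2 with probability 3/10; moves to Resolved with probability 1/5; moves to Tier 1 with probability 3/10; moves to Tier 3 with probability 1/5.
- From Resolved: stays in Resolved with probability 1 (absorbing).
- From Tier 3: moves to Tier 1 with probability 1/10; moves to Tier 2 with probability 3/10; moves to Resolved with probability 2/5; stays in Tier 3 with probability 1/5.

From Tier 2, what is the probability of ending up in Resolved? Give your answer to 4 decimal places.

0.4800

Let h(s) be the probability of absorption at Resolved starting from transient state s. Then h(Resolved) = 1 and h(Tier 1) = 0. By first-step analysis:
h(Tier 2) = 0.3·0 + 0.3·h(Tier 2) + 0.2·1 + 0.2·h(Tier 3)
h(Tier 3) = 0.1·0 + 0.3·h(Tier 2) + 0.4·1 + 0.2·h(Tier 3)
Solving: h(Tier 2) = 0.4800, h(Tier 3) = 0.6800.
Starting from Tier 2, the probability is 0.4800.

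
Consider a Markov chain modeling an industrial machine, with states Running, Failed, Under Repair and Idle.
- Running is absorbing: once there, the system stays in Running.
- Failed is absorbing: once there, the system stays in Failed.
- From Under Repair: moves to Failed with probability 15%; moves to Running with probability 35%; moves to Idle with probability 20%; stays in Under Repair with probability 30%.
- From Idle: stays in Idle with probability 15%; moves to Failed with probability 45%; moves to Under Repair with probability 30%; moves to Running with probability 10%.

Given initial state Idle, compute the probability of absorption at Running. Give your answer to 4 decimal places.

Let h(s) be the probability of absorption at Running starting from transient state s. Then h(Running) = 1 and h(Failed) = 0. By first-step analysis:
h(Under Repair) = 0.35·1 + 0.15·0 + 0.3·h(Under Repair) + 0.2·h(Idle)
h(Idle) = 0.1·1 + 0.45·0 + 0.3·h(Under Repair) + 0.15·h(Idle)
Solving: h(Under Repair) = 0.5935, h(Idle) = 0.3271.
Starting from Idle, the probability is 0.3271.

0.3271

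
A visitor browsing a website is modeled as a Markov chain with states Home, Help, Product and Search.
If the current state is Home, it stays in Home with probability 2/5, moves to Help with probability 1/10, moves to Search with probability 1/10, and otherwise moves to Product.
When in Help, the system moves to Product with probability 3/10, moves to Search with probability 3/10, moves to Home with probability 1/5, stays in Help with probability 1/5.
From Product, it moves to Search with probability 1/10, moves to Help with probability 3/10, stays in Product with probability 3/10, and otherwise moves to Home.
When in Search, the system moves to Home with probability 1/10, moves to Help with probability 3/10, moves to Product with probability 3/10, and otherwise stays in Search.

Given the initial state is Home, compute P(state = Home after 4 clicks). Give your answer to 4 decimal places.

Propagate the distribution vector 4 clicks from Home.
After 0 clicks: (1.0000, 0.0000, 0.0000, 0.0000)
After 1 click: (0.4000, 0.1000, 0.4000, 0.1000)
After 2 clicks: (0.3100, 0.2100, 0.3400, 0.1400)
After 3 clicks: (0.2820, 0.2170, 0.3310, 0.1700)
After 4 clicks: (0.2725, 0.2219, 0.3282, 0.1774)
P(in Home after 4 clicks) = 0.2725

0.2725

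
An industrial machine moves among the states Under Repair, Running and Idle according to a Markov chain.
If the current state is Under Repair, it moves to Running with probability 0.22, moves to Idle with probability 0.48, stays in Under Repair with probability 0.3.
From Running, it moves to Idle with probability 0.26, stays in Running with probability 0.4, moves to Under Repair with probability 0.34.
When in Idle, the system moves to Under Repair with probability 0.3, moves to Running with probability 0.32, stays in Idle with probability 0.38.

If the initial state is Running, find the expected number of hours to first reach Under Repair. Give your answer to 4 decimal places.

3.0471

Let t(s) be the expected number of hours to first reach Under Repair from state s, with t(Under Repair) = 0. Conditioning on the first hour:
t(Running) = 1 + 0.4·t(Running) + 0.26·t(Idle)
t(Idle) = 1 + 0.32·t(Running) + 0.38·t(Idle)
Solving: t(Running) = 3.0471, t(Idle) = 3.1856.
Expected hours from Running to Under Repair: 3.0471.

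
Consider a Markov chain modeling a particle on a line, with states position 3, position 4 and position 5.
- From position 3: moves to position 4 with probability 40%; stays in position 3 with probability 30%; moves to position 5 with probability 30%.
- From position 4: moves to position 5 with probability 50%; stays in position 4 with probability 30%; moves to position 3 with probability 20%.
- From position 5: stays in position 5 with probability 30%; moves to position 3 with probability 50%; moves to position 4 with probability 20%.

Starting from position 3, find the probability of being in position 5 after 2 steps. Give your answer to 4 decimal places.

Sum over the intermediate state after 1 step:
P = P(position 3→position 3)·P(position 3→position 5) + P(position 3→position 4)·P(position 4→position 5) + P(position 3→position 5)·P(position 5→position 5)
  = 0.3×0.3 + 0.4×0.5 + 0.3×0.3
  = 0.0900 + 0.2000 + 0.0900 = 0.3800

0.3800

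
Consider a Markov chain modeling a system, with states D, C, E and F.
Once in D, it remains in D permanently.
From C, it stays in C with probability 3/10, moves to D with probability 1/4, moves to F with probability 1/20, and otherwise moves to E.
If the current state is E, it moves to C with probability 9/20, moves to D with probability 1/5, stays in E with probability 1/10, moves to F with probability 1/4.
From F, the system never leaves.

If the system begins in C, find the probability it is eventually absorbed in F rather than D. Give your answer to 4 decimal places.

0.3222

Let h(s) be the probability of absorption at F starting from transient state s. Then h(F) = 1 and h(D) = 0. By first-step analysis:
h(C) = 0.25·0 + 0.3·h(C) + 0.4·h(E) + 0.05·1
h(E) = 0.2·0 + 0.45·h(C) + 0.1·h(E) + 0.25·1
Solving: h(C) = 0.3222, h(E) = 0.4389.
Starting from C, the probability is 0.3222.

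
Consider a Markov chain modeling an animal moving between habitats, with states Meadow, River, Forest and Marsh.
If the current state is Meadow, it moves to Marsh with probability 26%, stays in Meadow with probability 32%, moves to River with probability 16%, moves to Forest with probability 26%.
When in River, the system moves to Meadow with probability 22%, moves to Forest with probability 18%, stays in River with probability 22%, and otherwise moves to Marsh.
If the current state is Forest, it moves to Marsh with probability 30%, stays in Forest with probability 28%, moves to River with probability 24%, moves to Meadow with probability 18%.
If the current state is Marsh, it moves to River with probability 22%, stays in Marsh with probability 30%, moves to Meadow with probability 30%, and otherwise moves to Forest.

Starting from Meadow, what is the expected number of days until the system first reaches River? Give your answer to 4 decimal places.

Let t(s) be the expected number of days to first reach River from state s, with t(River) = 0. Conditioning on the first day:
t(Meadow) = 1 + 0.32·t(Meadow) + 0.26·t(Forest) + 0.26·t(Marsh)
t(Forest) = 1 + 0.18·t(Meadow) + 0.28·t(Forest) + 0.3·t(Marsh)
t(Marsh) = 1 + 0.3·t(Meadow) + 0.18·t(Forest) + 0.3·t(Marsh)
Solving: t(Meadow) = 5.0957, t(Forest) = 4.6681, t(Marsh) = 4.8128.
Expected days from Meadow to River: 5.0957.

5.0957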